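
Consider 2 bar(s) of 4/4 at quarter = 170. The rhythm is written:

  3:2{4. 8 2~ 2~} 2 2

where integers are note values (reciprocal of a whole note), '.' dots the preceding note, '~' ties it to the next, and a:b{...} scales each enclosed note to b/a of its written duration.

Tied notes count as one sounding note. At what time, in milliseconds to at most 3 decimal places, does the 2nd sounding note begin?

note 2 onset = 1b = 352.941ms

1. 0.0ms @ 0 + 352.941ms (1)
2. 352.941ms @ 1 + 117.647ms (1/3)
3. 470.588ms @ 4/3 + 1647.059ms (14/3)
4. 2117.647ms @ 6 + 705.882ms (2)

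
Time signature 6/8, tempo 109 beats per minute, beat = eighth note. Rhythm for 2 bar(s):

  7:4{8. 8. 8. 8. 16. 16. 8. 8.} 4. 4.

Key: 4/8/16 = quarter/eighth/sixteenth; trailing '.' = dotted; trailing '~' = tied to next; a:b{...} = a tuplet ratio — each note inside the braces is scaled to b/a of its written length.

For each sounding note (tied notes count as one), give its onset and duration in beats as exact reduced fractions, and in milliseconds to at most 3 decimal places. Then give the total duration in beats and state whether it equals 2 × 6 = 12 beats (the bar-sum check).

1) 0.0ms=0b +471.822ms=6/7b
2) 471.822ms=6/7b +471.822ms=6/7b
3) 943.644ms=12/7b +471.822ms=6/7b
4) 1415.465ms=18/7b +471.822ms=6/7b
5) 1887.287ms=24/7b +235.911ms=3/7b
6) 2123.198ms=27/7b +235.911ms=3/7b
7) 2359.109ms=30/7b +471.822ms=6/7b
8) 2830.931ms=36/7b +471.822ms=6/7b
9) 3302.752ms=6b +1651.376ms=3b
10) 4954.128ms=9b +1651.376ms=3b
Σ=12b of 12 (109bpm 6/8) — PASS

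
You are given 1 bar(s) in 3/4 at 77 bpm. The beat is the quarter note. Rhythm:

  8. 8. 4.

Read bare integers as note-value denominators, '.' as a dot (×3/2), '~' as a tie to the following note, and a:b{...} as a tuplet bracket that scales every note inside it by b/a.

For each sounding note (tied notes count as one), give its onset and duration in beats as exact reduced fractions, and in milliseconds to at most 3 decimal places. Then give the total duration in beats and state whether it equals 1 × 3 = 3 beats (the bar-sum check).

1) 0.0ms=0b +584.416ms=3/4b
2) 584.416ms=3/4b +584.416ms=3/4b
3) 1168.831ms=3/2b +1168.831ms=3/2b
Σ=3b of 3 (77bpm 3/4) — PASS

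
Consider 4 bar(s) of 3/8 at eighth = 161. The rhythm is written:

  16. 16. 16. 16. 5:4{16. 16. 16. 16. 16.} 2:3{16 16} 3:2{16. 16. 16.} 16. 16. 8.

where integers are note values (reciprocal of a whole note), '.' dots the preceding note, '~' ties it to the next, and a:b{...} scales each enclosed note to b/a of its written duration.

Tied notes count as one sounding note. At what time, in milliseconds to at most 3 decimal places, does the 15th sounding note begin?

note 15 onset = 9b = 3354.037ms

1. 0.0ms @ 0 + 279.503ms (3/4)
2. 279.503ms @ 3/4 + 279.503ms (3/4)
3. 559.006ms @ 3/2 + 279.503ms (3/4)
4. 838.509ms @ 9/4 + 279.503ms (3/4)
5. 1118.012ms @ 3 + 223.602ms (3/5)
6. 1341.615ms @ 18/5 + 223.602ms (3/5)
7. 1565.217ms @ 21/5 + 223.602ms (3/5)
8. 1788.82ms @ 24/5 + 223.602ms (3/5)
9. 2012.422ms @ 27/5 + 223.602ms (3/5)
10. 2236.025ms @ 6 + 279.503ms (3/4)
11. 2515.528ms @ 27/4 + 279.503ms (3/4)
12. 2795.031ms @ 15/2 + 186.335ms (1/2)
13. 2981.366ms @ 8 + 186.335ms (1/2)
14. 3167.702ms @ 17/2 + 186.335ms (1/2)
15. 3354.037ms @ 9 + 279.503ms (3/4)
16. 3633.54ms @ 39/4 + 279.503ms (3/4)
17. 3913.043ms @ 21/2 + 559.006ms (3/2)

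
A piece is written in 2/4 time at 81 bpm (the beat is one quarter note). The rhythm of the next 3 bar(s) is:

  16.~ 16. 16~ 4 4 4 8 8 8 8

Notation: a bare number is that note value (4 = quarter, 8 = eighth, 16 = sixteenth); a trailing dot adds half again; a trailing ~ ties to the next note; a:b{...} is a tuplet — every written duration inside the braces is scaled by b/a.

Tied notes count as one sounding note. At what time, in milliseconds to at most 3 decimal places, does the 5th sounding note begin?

note 5 onset = 4b = 2962.963ms

1. 0.0ms @ 0 + 555.556ms (3/4)
2. 555.556ms @ 3/4 + 925.926ms (5/4)
3. 1481.481ms @ 2 + 740.741ms (1)
4. 2222.222ms @ 3 + 740.741ms (1)
5. 2962.963ms @ 4 + 370.37ms (1/2)
6. 3333.333ms @ 9/2 + 370.37ms (1/2)
7. 3703.704ms @ 5 + 370.37ms (1/2)
8. 4074.074ms @ 11/2 + 370.37ms (1/2)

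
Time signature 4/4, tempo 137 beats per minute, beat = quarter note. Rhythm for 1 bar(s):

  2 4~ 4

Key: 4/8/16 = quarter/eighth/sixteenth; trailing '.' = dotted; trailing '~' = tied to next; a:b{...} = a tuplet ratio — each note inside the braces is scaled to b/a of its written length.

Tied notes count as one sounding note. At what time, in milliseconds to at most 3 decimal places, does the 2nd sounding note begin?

note 2 onset = 2b = 875.912ms

1. 0.0ms @ 0 + 875.912ms (2)
2. 875.912ms @ 2 + 875.912ms (2)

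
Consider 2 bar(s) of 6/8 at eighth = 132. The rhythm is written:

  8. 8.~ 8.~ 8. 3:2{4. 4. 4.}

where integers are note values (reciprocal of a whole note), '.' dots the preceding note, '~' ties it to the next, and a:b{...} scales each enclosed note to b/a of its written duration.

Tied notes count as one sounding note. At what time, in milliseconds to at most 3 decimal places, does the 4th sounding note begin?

note 4 onset = 8b = 3636.364ms

1. 0.0ms @ 0 + 681.818ms (3/2)
2. 681.818ms @ 3/2 + 2045.455ms (9/2)
3. 2727.273ms @ 6 + 909.091ms (2)
4. 3636.364ms @ 8 + 909.091ms (2)
5. 4545.455ms @ 10 + 909.091ms (2)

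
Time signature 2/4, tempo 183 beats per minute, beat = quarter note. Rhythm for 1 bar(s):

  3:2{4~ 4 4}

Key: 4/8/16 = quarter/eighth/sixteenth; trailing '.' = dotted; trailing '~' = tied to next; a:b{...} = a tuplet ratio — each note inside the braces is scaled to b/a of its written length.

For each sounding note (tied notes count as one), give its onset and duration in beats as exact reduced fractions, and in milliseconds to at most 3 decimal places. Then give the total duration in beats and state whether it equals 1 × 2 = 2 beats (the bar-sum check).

1) 0.0ms=0b +437.158ms=4/3b
2) 437.158ms=4/3b +218.579ms=2/3b
Σ=2b of 2 (183bpm 2/4) — PASS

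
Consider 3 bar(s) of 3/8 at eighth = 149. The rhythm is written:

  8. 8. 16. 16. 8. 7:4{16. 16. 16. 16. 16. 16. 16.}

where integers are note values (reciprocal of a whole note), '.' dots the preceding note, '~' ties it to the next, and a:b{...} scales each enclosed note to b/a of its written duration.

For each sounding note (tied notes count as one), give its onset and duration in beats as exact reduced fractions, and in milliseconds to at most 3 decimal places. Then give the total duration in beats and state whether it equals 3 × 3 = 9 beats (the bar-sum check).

1) 0.0ms=0b +604.027ms=3/2b
2) 604.027ms=3/2b +604.027ms=3/2b
3) 1208.054ms=3b +302.013ms=3/4b
4) 1510.067ms=15/4b +302.013ms=3/4b
5) 1812.081ms=9/2b +604.027ms=3/2b
6) 2416.107ms=6b +172.579ms=3/7b
7) 2588.686ms=45/7b +172.579ms=3/7b
8) 2761.266ms=48/7b +172.579ms=3/7b
9) 2933.845ms=51/7b +172.579ms=3/7b
10) 3106.424ms=54/7b +172.579ms=3/7b
11) 3279.003ms=57/7b +172.579ms=3/7b
12) 3451.582ms=60/7b +172.579ms=3/7b
Σ=9b of 9 (149bpm 3/8) — PASS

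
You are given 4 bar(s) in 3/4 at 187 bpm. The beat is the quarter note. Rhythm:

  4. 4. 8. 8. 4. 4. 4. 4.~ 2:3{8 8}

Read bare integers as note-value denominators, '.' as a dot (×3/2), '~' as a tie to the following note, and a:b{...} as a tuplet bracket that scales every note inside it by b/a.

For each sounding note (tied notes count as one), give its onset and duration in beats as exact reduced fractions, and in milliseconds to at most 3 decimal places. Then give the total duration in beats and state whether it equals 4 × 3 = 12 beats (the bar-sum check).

1) 0.0ms=0b +481.283ms=3/2b
2) 481.283ms=3/2b +481.283ms=3/2b
3) 962.567ms=3b +240.642ms=3/4b
4) 1203.209ms=15/4b +240.642ms=3/4b
5) 1443.85ms=9/2b +481.283ms=3/2b
6) 1925.134ms=6b +481.283ms=3/2b
7) 2406.417ms=15/2b +481.283ms=3/2b
8) 2887.701ms=9b +721.925ms=9/4b
9) 3609.626ms=45/4b +240.642ms=3/4b
Σ=12b of 12 (187bpm 3/4) — PASS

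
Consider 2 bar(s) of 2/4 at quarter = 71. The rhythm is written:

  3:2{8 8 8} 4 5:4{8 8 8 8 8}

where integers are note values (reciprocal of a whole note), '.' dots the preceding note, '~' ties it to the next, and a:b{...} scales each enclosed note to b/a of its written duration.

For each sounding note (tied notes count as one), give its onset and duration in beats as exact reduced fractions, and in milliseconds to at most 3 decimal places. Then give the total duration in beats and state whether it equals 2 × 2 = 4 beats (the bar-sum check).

1) 0.0ms=0b +281.69ms=1/3b
2) 281.69ms=1/3b +281.69ms=1/3b
3) 563.38ms=2/3b +281.69ms=1/3b
4) 845.07ms=1b +845.07ms=1b
5) 1690.141ms=2b +338.028ms=2/5b
6) 2028.169ms=12/5b +338.028ms=2/5b
7) 2366.197ms=14/5b +338.028ms=2/5b
8) 2704.225ms=16/5b +338.028ms=2/5b
9) 3042.254ms=18/5b +338.028ms=2/5b
Σ=4b of 4 (71bpm 2/4) — PASS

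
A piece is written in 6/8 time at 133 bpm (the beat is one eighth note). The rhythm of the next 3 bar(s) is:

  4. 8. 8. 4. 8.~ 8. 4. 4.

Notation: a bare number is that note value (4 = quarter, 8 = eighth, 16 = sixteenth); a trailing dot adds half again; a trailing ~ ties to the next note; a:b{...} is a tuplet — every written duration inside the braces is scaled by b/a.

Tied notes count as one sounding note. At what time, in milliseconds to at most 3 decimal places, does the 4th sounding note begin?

1. 0.0ms @ 0 + 1353.383ms (3)
2. 1353.383ms @ 3 + 676.692ms (3/2)
3. 2030.075ms @ 9/2 + 676.692ms (3/2)
4. 2706.767ms @ 6 + 1353.383ms (3)
5. 4060.15ms @ 9 + 1353.383ms (3)
6. 5413.534ms @ 12 + 1353.383ms (3)
7. 6766.917ms @ 15 + 1353.383ms (3)

note 4 onset = 6b = 2706.767ms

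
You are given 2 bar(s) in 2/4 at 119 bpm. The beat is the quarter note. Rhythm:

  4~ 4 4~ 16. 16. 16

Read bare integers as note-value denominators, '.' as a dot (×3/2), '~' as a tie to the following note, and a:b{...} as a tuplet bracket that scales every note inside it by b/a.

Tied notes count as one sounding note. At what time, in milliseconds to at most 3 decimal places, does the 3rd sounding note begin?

note 3 onset = 27/8b = 1701.681ms

1. 0.0ms @ 0 + 1008.403ms (2)
2. 1008.403ms @ 2 + 693.277ms (11/8)
3. 1701.681ms @ 27/8 + 189.076ms (3/8)
4. 1890.756ms @ 15/4 + 126.05ms (1/4)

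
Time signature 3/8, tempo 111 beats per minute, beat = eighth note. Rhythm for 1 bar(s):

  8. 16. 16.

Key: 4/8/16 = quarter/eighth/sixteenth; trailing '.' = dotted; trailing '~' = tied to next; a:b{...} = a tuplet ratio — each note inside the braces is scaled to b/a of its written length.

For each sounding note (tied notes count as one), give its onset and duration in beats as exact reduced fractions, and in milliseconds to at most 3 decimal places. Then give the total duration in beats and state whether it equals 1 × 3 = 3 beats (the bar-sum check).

1) 0.0ms=0b +810.811ms=3/2b
2) 810.811ms=3/2b +405.405ms=3/4b
3) 1216.216ms=9/4b +405.405ms=3/4b
Σ=3b of 3 (111bpm 3/8) — PASS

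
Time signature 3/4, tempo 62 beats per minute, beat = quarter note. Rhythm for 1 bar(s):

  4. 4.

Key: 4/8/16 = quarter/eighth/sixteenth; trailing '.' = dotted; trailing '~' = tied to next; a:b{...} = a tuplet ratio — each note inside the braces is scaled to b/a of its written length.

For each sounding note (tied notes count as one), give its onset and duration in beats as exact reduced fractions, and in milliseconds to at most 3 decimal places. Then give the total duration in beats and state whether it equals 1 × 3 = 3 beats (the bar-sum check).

1) 0.0ms=0b +1451.613ms=3/2b
2) 1451.613ms=3/2b +1451.613ms=3/2b
Σ=3b of 3 (62bpm 3/4) — PASS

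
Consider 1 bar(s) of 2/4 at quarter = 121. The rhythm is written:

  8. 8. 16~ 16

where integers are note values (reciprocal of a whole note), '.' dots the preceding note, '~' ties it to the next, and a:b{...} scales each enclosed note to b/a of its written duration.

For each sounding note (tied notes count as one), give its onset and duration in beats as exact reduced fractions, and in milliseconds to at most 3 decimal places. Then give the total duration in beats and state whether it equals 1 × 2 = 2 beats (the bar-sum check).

1) 0.0ms=0b +371.901ms=3/4b
2) 371.901ms=3/4b +371.901ms=3/4b
3) 743.802ms=3/2b +247.934ms=1/2b
Σ=2b of 2 (121bpm 2/4) — PASS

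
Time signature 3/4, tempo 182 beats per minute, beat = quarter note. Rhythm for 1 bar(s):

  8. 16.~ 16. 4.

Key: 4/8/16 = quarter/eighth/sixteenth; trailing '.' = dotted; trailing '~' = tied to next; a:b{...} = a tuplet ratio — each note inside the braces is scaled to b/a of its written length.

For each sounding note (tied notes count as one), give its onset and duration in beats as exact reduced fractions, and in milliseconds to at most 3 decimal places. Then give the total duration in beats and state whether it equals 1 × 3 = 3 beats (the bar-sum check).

1) 0.0ms=0b +247.253ms=3/4b
2) 247.253ms=3/4b +247.253ms=3/4b
3) 494.505ms=3/2b +494.505ms=3/2b
Σ=3b of 3 (182bpm 3/4) — PASS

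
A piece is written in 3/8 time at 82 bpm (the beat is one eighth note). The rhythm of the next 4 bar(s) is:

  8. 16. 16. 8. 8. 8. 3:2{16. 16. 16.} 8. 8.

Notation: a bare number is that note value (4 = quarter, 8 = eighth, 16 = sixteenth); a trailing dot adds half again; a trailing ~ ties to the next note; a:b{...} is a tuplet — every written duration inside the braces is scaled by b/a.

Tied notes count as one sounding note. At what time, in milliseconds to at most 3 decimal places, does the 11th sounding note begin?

note 11 onset = 21/2b = 7682.927ms

1. 0.0ms @ 0 + 1097.561ms (3/2)
2. 1097.561ms @ 3/2 + 548.78ms (3/4)
3. 1646.341ms @ 9/4 + 548.78ms (3/4)
4. 2195.122ms @ 3 + 1097.561ms (3/2)
5. 3292.683ms @ 9/2 + 1097.561ms (3/2)
6. 4390.244ms @ 6 + 1097.561ms (3/2)
7. 5487.805ms @ 15/2 + 365.854ms (1/2)
8. 5853.659ms @ 8 + 365.854ms (1/2)
9. 6219.512ms @ 17/2 + 365.854ms (1/2)
10. 6585.366ms @ 9 + 1097.561ms (3/2)
11. 7682.927ms @ 21/2 + 1097.561ms (3/2)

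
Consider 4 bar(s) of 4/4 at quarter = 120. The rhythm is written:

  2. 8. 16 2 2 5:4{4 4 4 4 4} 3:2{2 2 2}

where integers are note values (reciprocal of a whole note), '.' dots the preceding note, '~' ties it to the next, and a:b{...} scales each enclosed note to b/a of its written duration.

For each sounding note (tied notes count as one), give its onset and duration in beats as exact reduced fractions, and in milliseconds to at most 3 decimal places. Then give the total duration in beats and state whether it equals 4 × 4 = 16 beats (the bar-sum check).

1) 0.0ms=0b +1500.0ms=3b
2) 1500.0ms=3b +375.0ms=3/4b
3) 1875.0ms=15/4b +125.0ms=1/4b
4) 2000.0ms=4b +1000.0ms=2b
5) 3000.0ms=6b +1000.0ms=2b
6) 4000.0ms=8b +400.0ms=4/5b
7) 4400.0ms=44/5b +400.0ms=4/5b
8) 4800.0ms=48/5b +400.0ms=4/5b
9) 5200.0ms=52/5b +400.0ms=4/5b
10) 5600.0ms=56/5b +400.0ms=4/5b
11) 6000.0ms=12b +666.667ms=4/3b
12) 6666.667ms=40/3b +666.667ms=4/3b
13) 7333.333ms=44/3b +666.667ms=4/3b
Σ=16b of 16 (120bpm 4/4) — PASS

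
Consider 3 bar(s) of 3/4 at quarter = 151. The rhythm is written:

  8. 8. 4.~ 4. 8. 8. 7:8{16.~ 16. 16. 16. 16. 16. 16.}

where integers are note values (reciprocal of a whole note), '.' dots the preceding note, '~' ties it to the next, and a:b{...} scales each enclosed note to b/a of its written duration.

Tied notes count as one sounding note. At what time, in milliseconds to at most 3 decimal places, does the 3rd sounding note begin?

note 3 onset = 3/2b = 596.026ms

1. 0.0ms @ 0 + 298.013ms (3/4)
2. 298.013ms @ 3/4 + 298.013ms (3/4)
3. 596.026ms @ 3/2 + 1192.053ms (3)
4. 1788.079ms @ 9/2 + 298.013ms (3/4)
5. 2086.093ms @ 21/4 + 298.013ms (3/4)
6. 2384.106ms @ 6 + 340.587ms (6/7)
7. 2724.693ms @ 48/7 + 170.293ms (3/7)
8. 2894.986ms @ 51/7 + 170.293ms (3/7)
9. 3065.279ms @ 54/7 + 170.293ms (3/7)
10. 3235.572ms @ 57/7 + 170.293ms (3/7)
11. 3405.866ms @ 60/7 + 170.293ms (3/7)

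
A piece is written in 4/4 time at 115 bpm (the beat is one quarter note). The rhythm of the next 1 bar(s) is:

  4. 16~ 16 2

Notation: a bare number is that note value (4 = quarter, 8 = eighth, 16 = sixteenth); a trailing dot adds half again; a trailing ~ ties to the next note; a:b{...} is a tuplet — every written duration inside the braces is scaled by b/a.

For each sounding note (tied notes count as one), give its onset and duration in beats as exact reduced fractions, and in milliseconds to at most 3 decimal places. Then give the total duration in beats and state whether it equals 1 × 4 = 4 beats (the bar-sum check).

1) 0.0ms=0b +782.609ms=3/2b
2) 782.609ms=3/2b +260.87ms=1/2b
3) 1043.478ms=2b +1043.478ms=2b
Σ=4b of 4 (115bpm 4/4) — PASS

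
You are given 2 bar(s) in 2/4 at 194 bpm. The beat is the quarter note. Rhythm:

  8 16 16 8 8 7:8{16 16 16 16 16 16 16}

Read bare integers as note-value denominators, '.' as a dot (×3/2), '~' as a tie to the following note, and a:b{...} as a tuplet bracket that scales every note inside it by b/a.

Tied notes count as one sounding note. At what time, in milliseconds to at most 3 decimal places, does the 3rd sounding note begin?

1. 0.0ms @ 0 + 154.639ms (1/2)
2. 154.639ms @ 1/2 + 77.32ms (1/4)
3. 231.959ms @ 3/4 + 77.32ms (1/4)
4. 309.278ms @ 1 + 154.639ms (1/2)
5. 463.918ms @ 3/2 + 154.639ms (1/2)
6. 618.557ms @ 2 + 88.365ms (2/7)
7. 706.922ms @ 16/7 + 88.365ms (2/7)
8. 795.287ms @ 18/7 + 88.365ms (2/7)
9. 883.652ms @ 20/7 + 88.365ms (2/7)
10. 972.018ms @ 22/7 + 88.365ms (2/7)
11. 1060.383ms @ 24/7 + 88.365ms (2/7)
12. 1148.748ms @ 26/7 + 88.365ms (2/7)

note 3 onset = 3/4b = 231.959ms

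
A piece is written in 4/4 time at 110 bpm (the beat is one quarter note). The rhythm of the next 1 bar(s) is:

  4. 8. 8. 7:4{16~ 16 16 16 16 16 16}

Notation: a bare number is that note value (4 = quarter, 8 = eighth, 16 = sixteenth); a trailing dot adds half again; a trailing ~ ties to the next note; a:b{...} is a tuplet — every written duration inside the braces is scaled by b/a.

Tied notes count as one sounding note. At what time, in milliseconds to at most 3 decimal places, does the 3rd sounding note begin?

1. 0.0ms @ 0 + 818.182ms (3/2)
2. 818.182ms @ 3/2 + 409.091ms (3/4)
3. 1227.273ms @ 9/4 + 409.091ms (3/4)
4. 1636.364ms @ 3 + 155.844ms (2/7)
5. 1792.208ms @ 23/7 + 77.922ms (1/7)
6. 1870.13ms @ 24/7 + 77.922ms (1/7)
7. 1948.052ms @ 25/7 + 77.922ms (1/7)
8. 2025.974ms @ 26/7 + 77.922ms (1/7)
9. 2103.896ms @ 27/7 + 77.922ms (1/7)

note 3 onset = 9/4b = 1227.273ms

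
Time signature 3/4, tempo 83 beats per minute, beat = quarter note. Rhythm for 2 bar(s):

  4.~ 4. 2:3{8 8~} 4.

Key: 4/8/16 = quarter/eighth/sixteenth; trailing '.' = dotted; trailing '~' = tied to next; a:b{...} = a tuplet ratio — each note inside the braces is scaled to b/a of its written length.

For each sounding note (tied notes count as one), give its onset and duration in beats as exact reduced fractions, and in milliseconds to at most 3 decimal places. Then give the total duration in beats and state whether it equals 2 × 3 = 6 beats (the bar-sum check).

1) 0.0ms=0b +2168.675ms=3b
2) 2168.675ms=3b +542.169ms=3/4b
3) 2710.843ms=15/4b +1626.506ms=9/4b
Σ=6b of 6 (83bpm 3/4) — PASS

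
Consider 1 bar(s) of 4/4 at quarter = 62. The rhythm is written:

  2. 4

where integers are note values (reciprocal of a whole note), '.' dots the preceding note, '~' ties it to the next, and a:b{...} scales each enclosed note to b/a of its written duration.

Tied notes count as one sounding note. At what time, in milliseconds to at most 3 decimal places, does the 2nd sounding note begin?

1. 0.0ms @ 0 + 2903.226ms (3)
2. 2903.226ms @ 3 + 967.742ms (1)

note 2 onset = 3b = 2903.226ms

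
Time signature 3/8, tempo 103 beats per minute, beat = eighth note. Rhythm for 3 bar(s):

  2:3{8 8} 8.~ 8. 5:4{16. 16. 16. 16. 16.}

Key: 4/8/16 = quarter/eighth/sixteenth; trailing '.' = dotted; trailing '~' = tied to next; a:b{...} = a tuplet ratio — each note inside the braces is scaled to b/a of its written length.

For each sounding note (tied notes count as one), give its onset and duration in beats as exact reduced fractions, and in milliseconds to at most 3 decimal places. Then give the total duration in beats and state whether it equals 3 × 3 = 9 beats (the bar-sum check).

1) 0.0ms=0b +873.786ms=3/2b
2) 873.786ms=3/2b +873.786ms=3/2b
3) 1747.573ms=3b +1747.573ms=3b
4) 3495.146ms=6b +349.515ms=3/5b
5) 3844.66ms=33/5b +349.515ms=3/5b
6) 4194.175ms=36/5b +349.515ms=3/5b
7) 4543.689ms=39/5b +349.515ms=3/5b
8) 4893.204ms=42/5b +349.515ms=3/5b
Σ=9b of 9 (103bpm 3/8) — PASS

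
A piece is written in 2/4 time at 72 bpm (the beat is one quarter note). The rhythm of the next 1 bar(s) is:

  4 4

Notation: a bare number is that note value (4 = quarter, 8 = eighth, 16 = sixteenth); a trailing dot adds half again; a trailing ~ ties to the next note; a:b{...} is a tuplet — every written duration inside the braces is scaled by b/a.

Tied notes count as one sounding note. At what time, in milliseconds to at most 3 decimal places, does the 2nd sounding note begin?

note 2 onset = 1b = 833.333ms

1. 0.0ms @ 0 + 833.333ms (1)
2. 833.333ms @ 1 + 833.333ms (1)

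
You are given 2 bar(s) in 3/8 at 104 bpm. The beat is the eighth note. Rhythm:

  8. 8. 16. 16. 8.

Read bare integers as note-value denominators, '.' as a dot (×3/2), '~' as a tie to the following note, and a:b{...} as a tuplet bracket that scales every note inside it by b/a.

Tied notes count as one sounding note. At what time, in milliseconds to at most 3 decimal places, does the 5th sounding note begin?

note 5 onset = 9/2b = 2596.154ms

1. 0.0ms @ 0 + 865.385ms (3/2)
2. 865.385ms @ 3/2 + 865.385ms (3/2)
3. 1730.769ms @ 3 + 432.692ms (3/4)
4. 2163.462ms @ 15/4 + 432.692ms (3/4)
5. 2596.154ms @ 9/2 + 865.385ms (3/2)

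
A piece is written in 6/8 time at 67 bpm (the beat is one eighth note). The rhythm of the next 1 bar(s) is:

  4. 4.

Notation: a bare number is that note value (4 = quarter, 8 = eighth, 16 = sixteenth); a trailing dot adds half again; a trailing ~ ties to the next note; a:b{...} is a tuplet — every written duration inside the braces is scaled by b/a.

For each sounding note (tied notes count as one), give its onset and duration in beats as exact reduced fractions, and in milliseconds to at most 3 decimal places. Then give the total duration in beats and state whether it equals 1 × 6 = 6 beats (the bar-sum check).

1) 0.0ms=0b +2686.567ms=3b
2) 2686.567ms=3b +2686.567ms=3b
Σ=6b of 6 (67bpm 6/8) — PASS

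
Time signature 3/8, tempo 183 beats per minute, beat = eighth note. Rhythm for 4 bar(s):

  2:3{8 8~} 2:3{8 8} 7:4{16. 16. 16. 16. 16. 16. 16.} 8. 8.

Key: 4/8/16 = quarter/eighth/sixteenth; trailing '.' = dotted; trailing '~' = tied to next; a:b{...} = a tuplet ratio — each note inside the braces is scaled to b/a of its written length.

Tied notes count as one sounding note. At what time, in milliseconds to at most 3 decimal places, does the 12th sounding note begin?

1. 0.0ms @ 0 + 491.803ms (3/2)
2. 491.803ms @ 3/2 + 983.607ms (3)
3. 1475.41ms @ 9/2 + 491.803ms (3/2)
4. 1967.213ms @ 6 + 140.515ms (3/7)
5. 2107.728ms @ 45/7 + 140.515ms (3/7)
6. 2248.244ms @ 48/7 + 140.515ms (3/7)
7. 2388.759ms @ 51/7 + 140.515ms (3/7)
8. 2529.274ms @ 54/7 + 140.515ms (3/7)
9. 2669.789ms @ 57/7 + 140.515ms (3/7)
10. 2810.304ms @ 60/7 + 140.515ms (3/7)
11. 2950.82ms @ 9 + 491.803ms (3/2)
12. 3442.623ms @ 21/2 + 491.803ms (3/2)

note 12 onset = 21/2b = 3442.623ms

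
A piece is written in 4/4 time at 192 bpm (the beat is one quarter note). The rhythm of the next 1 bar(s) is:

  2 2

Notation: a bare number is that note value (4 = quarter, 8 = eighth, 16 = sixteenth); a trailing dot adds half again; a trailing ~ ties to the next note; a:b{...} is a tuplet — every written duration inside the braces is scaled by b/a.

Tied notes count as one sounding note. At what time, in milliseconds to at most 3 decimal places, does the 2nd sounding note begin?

note 2 onset = 2b = 625.0ms

1. 0.0ms @ 0 + 625.0ms (2)
2. 625.0ms @ 2 + 625.0ms (2)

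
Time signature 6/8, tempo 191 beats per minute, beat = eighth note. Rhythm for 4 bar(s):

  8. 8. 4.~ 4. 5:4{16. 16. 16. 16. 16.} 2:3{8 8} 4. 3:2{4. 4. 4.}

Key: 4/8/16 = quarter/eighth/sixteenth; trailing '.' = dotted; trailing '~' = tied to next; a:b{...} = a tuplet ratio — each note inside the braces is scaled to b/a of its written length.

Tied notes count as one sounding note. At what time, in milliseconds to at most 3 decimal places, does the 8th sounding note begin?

1. 0.0ms @ 0 + 471.204ms (3/2)
2. 471.204ms @ 3/2 + 471.204ms (3/2)
3. 942.408ms @ 3 + 1884.817ms (6)
4. 2827.225ms @ 9 + 188.482ms (3/5)
5. 3015.707ms @ 48/5 + 188.482ms (3/5)
6. 3204.188ms @ 51/5 + 188.482ms (3/5)
7. 3392.67ms @ 54/5 + 188.482ms (3/5)
8. 3581.152ms @ 57/5 + 188.482ms (3/5)
9. 3769.634ms @ 12 + 471.204ms (3/2)
10. 4240.838ms @ 27/2 + 471.204ms (3/2)
11. 4712.042ms @ 15 + 942.408ms (3)
12. 5654.45ms @ 18 + 628.272ms (2)
13. 6282.723ms @ 20 + 628.272ms (2)
14. 6910.995ms @ 22 + 628.272ms (2)

note 8 onset = 57/5b = 3581.152ms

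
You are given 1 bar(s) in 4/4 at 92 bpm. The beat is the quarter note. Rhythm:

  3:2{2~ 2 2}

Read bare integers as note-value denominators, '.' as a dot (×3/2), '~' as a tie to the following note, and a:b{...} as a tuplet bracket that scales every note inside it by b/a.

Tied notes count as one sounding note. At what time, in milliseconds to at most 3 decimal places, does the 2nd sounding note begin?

note 2 onset = 8/3b = 1739.13ms

1. 0.0ms @ 0 + 1739.13ms (8/3)
2. 1739.13ms @ 8/3 + 869.565ms (4/3)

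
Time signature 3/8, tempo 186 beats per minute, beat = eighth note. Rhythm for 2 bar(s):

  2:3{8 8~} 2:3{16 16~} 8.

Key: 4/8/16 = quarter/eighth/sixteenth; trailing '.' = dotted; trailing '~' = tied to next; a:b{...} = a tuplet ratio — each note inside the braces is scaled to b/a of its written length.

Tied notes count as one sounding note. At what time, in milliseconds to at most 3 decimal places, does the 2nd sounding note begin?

1. 0.0ms @ 0 + 483.871ms (3/2)
2. 483.871ms @ 3/2 + 725.806ms (9/4)
3. 1209.677ms @ 15/4 + 725.806ms (9/4)

note 2 onset = 3/2b = 483.871ms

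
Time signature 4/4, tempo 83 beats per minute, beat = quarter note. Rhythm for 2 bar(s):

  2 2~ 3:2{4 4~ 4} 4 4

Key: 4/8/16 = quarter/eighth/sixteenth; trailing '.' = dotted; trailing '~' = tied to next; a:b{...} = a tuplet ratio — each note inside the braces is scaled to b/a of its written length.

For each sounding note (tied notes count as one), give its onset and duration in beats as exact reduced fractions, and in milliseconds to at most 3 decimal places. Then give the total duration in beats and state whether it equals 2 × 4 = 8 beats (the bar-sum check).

1) 0.0ms=0b +1445.783ms=2b
2) 1445.783ms=2b +1927.711ms=8/3b
3) 3373.494ms=14/3b +963.855ms=4/3b
4) 4337.349ms=6b +722.892ms=1b
5) 5060.241ms=7b +722.892ms=1b
Σ=8b of 8 (83bpm 4/4) — PASS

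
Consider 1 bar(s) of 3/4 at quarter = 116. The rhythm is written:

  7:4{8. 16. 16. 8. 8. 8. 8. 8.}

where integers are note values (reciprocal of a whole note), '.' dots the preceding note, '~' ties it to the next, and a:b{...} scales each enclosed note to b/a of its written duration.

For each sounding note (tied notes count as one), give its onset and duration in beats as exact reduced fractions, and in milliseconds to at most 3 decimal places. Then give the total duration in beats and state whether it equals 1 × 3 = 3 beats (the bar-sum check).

1) 0.0ms=0b +221.675ms=3/7b
2) 221.675ms=3/7b +110.837ms=3/14b
3) 332.512ms=9/14b +110.837ms=3/14b
4) 443.35ms=6/7b +221.675ms=3/7b
5) 665.025ms=9/7b +221.675ms=3/7b
6) 886.7ms=12/7b +221.675ms=3/7b
7) 1108.374ms=15/7b +221.675ms=3/7b
8) 1330.049ms=18/7b +221.675ms=3/7b
Σ=3b of 3 (116bpm 3/4) — PASS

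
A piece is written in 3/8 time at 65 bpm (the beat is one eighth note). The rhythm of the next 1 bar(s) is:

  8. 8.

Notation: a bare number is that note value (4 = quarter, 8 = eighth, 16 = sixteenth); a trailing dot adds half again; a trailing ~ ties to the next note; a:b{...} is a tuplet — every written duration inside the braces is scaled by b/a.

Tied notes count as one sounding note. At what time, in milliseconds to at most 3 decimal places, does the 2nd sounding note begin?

note 2 onset = 3/2b = 1384.615ms

1. 0.0ms @ 0 + 1384.615ms (3/2)
2. 1384.615ms @ 3/2 + 1384.615ms (3/2)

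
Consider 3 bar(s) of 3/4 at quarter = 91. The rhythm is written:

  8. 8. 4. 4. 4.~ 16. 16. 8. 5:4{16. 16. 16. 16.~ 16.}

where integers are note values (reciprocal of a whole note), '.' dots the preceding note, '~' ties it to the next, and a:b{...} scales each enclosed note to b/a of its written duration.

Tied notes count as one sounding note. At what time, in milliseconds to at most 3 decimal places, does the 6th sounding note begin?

1. 0.0ms @ 0 + 494.505ms (3/4)
2. 494.505ms @ 3/4 + 494.505ms (3/4)
3. 989.011ms @ 3/2 + 989.011ms (3/2)
4. 1978.022ms @ 3 + 989.011ms (3/2)
5. 2967.033ms @ 9/2 + 1236.264ms (15/8)
6. 4203.297ms @ 51/8 + 247.253ms (3/8)
7. 4450.549ms @ 27/4 + 494.505ms (3/4)
8. 4945.055ms @ 15/2 + 197.802ms (3/10)
9. 5142.857ms @ 39/5 + 197.802ms (3/10)
10. 5340.659ms @ 81/10 + 197.802ms (3/10)
11. 5538.462ms @ 42/5 + 395.604ms (3/5)

note 6 onset = 51/8b = 4203.297ms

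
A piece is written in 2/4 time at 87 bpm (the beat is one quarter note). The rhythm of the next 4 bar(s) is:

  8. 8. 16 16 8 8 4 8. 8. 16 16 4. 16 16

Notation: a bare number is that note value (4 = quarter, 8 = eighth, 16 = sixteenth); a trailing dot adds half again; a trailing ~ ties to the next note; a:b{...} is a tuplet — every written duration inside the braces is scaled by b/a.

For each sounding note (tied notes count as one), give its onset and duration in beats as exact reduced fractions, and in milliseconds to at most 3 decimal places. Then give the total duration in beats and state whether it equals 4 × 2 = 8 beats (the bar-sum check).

1) 0.0ms=0b +517.241ms=3/4b
2) 517.241ms=3/4b +517.241ms=3/4b
3) 1034.483ms=3/2b +172.414ms=1/4b
4) 1206.897ms=7/4b +172.414ms=1/4b
5) 1379.31ms=2b +344.828ms=1/2b
6) 1724.138ms=5/2b +344.828ms=1/2b
7) 2068.966ms=3b +689.655ms=1b
8) 2758.621ms=4b +517.241ms=3/4b
9) 3275.862ms=19/4b +517.241ms=3/4b
10) 3793.103ms=11/2b +172.414ms=1/4b
11) 3965.517ms=23/4b +172.414ms=1/4b
12) 4137.931ms=6b +1034.483ms=3/2b
13) 5172.414ms=15/2b +172.414ms=1/4b
14) 5344.828ms=31/4b +172.414ms=1/4b
Σ=8b of 8 (87bpm 2/4) — PASS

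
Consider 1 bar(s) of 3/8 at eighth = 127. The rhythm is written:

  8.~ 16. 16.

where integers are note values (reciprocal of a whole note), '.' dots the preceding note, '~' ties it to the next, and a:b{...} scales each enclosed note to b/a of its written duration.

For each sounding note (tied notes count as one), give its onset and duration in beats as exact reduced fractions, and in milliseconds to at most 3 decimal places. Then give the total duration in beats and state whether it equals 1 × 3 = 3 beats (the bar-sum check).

1) 0.0ms=0b +1062.992ms=9/4b
2) 1062.992ms=9/4b +354.331ms=3/4b
Σ=3b of 3 (127bpm 3/8) — PASS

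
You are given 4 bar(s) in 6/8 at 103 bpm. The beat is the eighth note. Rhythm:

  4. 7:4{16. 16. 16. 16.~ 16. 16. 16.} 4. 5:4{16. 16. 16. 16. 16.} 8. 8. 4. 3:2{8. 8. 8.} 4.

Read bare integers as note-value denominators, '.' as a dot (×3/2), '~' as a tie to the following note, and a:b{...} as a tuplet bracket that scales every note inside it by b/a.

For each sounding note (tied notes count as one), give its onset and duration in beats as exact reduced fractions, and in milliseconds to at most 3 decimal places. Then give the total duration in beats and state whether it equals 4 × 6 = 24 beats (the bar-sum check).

1) 0.0ms=0b +1747.573ms=3b
2) 1747.573ms=3b +249.653ms=3/7b
3) 1997.226ms=24/7b +249.653ms=3/7b
4) 2246.879ms=27/7b +249.653ms=3/7b
5) 2496.533ms=30/7b +499.307ms=6/7b
6) 2995.839ms=36/7b +249.653ms=3/7b
7) 3245.492ms=39/7b +249.653ms=3/7b
8) 3495.146ms=6b +1747.573ms=3b
9) 5242.718ms=9b +349.515ms=3/5b
10) 5592.233ms=48/5b +349.515ms=3/5b
11) 5941.748ms=51/5b +349.515ms=3/5b
12) 6291.262ms=54/5b +349.515ms=3/5b
13) 6640.777ms=57/5b +349.515ms=3/5b
14) 6990.291ms=12b +873.786ms=3/2b
15) 7864.078ms=27/2b +873.786ms=3/2b
16) 8737.864ms=15b +1747.573ms=3b
17) 10485.437ms=18b +582.524ms=1b
18) 11067.961ms=19b +582.524ms=1b
19) 11650.485ms=20b +582.524ms=1b
20) 12233.01ms=21b +1747.573ms=3b
Σ=24b of 24 (103bpm 6/8) — PASS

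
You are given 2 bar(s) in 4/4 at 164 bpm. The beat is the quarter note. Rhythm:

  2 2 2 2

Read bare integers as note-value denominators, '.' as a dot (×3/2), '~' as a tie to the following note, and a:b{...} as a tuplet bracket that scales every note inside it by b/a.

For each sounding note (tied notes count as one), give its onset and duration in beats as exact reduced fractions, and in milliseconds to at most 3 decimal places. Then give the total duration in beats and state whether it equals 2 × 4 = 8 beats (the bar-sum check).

1) 0.0ms=0b +731.707ms=2b
2) 731.707ms=2b +731.707ms=2b
3) 1463.415ms=4b +731.707ms=2b
4) 2195.122ms=6b +731.707ms=2b
Σ=8b of 8 (164bpm 4/4) — PASS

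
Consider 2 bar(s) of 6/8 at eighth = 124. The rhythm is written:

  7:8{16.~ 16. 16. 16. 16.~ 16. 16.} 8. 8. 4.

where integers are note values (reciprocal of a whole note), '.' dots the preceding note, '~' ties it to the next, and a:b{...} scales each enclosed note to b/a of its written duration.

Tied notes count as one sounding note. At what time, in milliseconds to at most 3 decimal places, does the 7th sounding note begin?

note 7 onset = 15/2b = 3629.032ms

1. 0.0ms @ 0 + 829.493ms (12/7)
2. 829.493ms @ 12/7 + 414.747ms (6/7)
3. 1244.24ms @ 18/7 + 414.747ms (6/7)
4. 1658.986ms @ 24/7 + 829.493ms (12/7)
5. 2488.479ms @ 36/7 + 414.747ms (6/7)
6. 2903.226ms @ 6 + 725.806ms (3/2)
7. 3629.032ms @ 15/2 + 725.806ms (3/2)
8. 4354.839ms @ 9 + 1451.613ms (3)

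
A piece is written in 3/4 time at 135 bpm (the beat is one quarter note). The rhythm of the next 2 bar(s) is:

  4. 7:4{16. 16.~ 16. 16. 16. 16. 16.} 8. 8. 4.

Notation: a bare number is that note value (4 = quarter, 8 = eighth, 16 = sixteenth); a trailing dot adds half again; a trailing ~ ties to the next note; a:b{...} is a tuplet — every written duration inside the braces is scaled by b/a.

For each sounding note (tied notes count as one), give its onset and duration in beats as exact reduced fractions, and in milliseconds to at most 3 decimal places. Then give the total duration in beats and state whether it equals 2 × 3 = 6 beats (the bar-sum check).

1) 0.0ms=0b +666.667ms=3/2b
2) 666.667ms=3/2b +95.238ms=3/14b
3) 761.905ms=12/7b +190.476ms=3/7b
4) 952.381ms=15/7b +95.238ms=3/14b
5) 1047.619ms=33/14b +95.238ms=3/14b
6) 1142.857ms=18/7b +95.238ms=3/14b
7) 1238.095ms=39/14b +95.238ms=3/14b
8) 1333.333ms=3b +333.333ms=3/4b
9) 1666.667ms=15/4b +333.333ms=3/4b
10) 2000.0ms=9/2b +666.667ms=3/2b
Σ=6b of 6 (135bpm 3/4) — PASS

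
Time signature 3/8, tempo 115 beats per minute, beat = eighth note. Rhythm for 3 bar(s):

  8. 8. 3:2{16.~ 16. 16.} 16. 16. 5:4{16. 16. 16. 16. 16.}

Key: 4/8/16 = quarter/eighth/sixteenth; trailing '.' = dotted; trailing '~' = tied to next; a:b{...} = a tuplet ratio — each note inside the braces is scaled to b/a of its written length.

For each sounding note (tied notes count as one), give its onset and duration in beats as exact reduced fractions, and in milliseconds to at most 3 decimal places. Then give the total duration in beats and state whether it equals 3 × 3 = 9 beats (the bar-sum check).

1) 0.0ms=0b +782.609ms=3/2b
2) 782.609ms=3/2b +782.609ms=3/2b
3) 1565.217ms=3b +521.739ms=1b
4) 2086.957ms=4b +260.87ms=1/2b
5) 2347.826ms=9/2b +391.304ms=3/4b
6) 2739.13ms=21/4b +391.304ms=3/4b
7) 3130.435ms=6b +313.043ms=3/5b
8) 3443.478ms=33/5b +313.043ms=3/5b
9) 3756.522ms=36/5b +313.043ms=3/5b
10) 4069.565ms=39/5b +313.043ms=3/5b
11) 4382.609ms=42/5b +313.043ms=3/5b
Σ=9b of 9 (115bpm 3/8) — PASS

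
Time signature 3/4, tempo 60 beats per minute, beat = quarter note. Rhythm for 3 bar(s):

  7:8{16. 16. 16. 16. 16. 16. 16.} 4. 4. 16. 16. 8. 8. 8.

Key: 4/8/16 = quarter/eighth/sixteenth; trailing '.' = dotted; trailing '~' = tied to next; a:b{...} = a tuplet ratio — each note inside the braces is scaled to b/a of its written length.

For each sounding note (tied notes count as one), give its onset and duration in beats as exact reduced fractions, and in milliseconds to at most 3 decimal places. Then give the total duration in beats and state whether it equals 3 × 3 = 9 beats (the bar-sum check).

1) 0.0ms=0b +428.571ms=3/7b
2) 428.571ms=3/7b +428.571ms=3/7b
3) 857.143ms=6/7b +428.571ms=3/7b
4) 1285.714ms=9/7b +428.571ms=3/7b
5) 1714.286ms=12/7b +428.571ms=3/7b
6) 2142.857ms=15/7b +428.571ms=3/7b
7) 2571.429ms=18/7b +428.571ms=3/7b
8) 3000.0ms=3b +1500.0ms=3/2b
9) 4500.0ms=9/2b +1500.0ms=3/2b
10) 6000.0ms=6b +375.0ms=3/8b
11) 6375.0ms=51/8b +375.0ms=3/8b
12) 6750.0ms=27/4b +750.0ms=3/4b
13) 7500.0ms=15/2b +750.0ms=3/4b
14) 8250.0ms=33/4b +750.0ms=3/4b
Σ=9b of 9 (60bpm 3/4) — PASS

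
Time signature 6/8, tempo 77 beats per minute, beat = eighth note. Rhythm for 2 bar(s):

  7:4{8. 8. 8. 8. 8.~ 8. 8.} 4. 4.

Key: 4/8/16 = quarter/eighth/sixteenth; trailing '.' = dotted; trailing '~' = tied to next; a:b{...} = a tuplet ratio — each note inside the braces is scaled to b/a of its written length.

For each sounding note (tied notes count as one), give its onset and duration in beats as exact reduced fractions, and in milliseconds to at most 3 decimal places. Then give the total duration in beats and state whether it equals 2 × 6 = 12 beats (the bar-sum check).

1) 0.0ms=0b +667.904ms=6/7b
2) 667.904ms=6/7b +667.904ms=6/7b
3) 1335.807ms=12/7b +667.904ms=6/7b
4) 2003.711ms=18/7b +667.904ms=6/7b
5) 2671.614ms=24/7b +1335.807ms=12/7b
6) 4007.421ms=36/7b +667.904ms=6/7b
7) 4675.325ms=6b +2337.662ms=3b
8) 7012.987ms=9b +2337.662ms=3b
Σ=12b of 12 (77bpm 6/8) — PASS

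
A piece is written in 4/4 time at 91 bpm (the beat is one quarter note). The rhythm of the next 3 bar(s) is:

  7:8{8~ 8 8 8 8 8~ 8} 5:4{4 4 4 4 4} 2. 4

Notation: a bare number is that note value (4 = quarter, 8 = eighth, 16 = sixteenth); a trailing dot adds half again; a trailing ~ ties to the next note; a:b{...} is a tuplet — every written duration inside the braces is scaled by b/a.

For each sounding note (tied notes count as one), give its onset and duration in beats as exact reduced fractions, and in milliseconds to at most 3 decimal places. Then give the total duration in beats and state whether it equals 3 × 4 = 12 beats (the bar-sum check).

1) 0.0ms=0b +753.532ms=8/7b
2) 753.532ms=8/7b +376.766ms=4/7b
3) 1130.298ms=12/7b +376.766ms=4/7b
4) 1507.064ms=16/7b +376.766ms=4/7b
5) 1883.83ms=20/7b +753.532ms=8/7b
6) 2637.363ms=4b +527.473ms=4/5b
7) 3164.835ms=24/5b +527.473ms=4/5b
8) 3692.308ms=28/5b +527.473ms=4/5b
9) 4219.78ms=32/5b +527.473ms=4/5b
10) 4747.253ms=36/5b +527.473ms=4/5b
11) 5274.725ms=8b +1978.022ms=3b
12) 7252.747ms=11b +659.341ms=1b
Σ=12b of 12 (91bpm 4/4) — PASS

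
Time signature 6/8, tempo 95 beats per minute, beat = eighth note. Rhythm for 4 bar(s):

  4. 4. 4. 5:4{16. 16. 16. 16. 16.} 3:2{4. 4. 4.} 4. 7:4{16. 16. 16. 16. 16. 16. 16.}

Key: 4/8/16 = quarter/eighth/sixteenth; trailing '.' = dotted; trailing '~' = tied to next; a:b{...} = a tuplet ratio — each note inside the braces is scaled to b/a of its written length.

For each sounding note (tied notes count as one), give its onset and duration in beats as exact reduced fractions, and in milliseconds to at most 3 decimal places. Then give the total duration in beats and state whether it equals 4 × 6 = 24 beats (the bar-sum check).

1) 0.0ms=0b +1894.737ms=3b
2) 1894.737ms=3b +1894.737ms=3b
3) 3789.474ms=6b +1894.737ms=3b
4) 5684.211ms=9b +378.947ms=3/5b
5) 6063.158ms=48/5b +378.947ms=3/5b
6) 6442.105ms=51/5b +378.947ms=3/5b
7) 6821.053ms=54/5b +378.947ms=3/5b
8) 7200.0ms=57/5b +378.947ms=3/5b
9) 7578.947ms=12b +1263.158ms=2b
10) 8842.105ms=14b +1263.158ms=2b
11) 10105.263ms=16b +1263.158ms=2b
12) 11368.421ms=18b +1894.737ms=3b
13) 13263.158ms=21b +270.677ms=3/7b
14) 13533.835ms=150/7b +270.677ms=3/7b
15) 13804.511ms=153/7b +270.677ms=3/7b
16) 14075.188ms=156/7b +270.677ms=3/7b
17) 14345.865ms=159/7b +270.677ms=3/7b
18) 14616.541ms=162/7b +270.677ms=3/7b
19) 14887.218ms=165/7b +270.677ms=3/7b
Σ=24b of 24 (95bpm 6/8) — PASS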